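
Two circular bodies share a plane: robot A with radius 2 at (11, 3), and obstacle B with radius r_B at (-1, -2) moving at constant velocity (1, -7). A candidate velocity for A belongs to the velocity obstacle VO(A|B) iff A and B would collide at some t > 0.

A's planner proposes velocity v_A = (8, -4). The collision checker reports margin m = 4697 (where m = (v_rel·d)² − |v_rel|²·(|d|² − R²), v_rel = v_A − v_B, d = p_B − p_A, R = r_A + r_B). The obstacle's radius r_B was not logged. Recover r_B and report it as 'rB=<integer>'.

m = 4697
d = (-12, -5);  v_rel = (7, 3),  |v_rel|² = 58
v_rel×d = (7)·(-5) − (3)·(-12) = 1
since m = R²·58 − 1²:  R² = (1 + 4697) / 58 = 81
R = √81 = 9  ⇒  r_B = 9 − 2 = 7

rB=7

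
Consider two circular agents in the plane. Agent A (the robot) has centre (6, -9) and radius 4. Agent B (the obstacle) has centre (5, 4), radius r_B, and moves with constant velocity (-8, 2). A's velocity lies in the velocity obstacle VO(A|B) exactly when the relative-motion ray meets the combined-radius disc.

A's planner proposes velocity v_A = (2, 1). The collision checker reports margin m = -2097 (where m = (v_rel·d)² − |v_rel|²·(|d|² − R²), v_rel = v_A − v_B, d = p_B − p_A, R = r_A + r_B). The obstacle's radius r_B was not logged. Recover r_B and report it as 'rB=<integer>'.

m = -2097
d = (-1, 13);  v_rel = (10, -1),  |v_rel|² = 101
v_rel×d = (10)·(13) − (-1)·(-1) = 129
since m = R²·101 − 129²:  R² = (16641 + -2097) / 101 = 144
R = √144 = 12  ⇒  r_B = 12 − 4 = 8

rB=8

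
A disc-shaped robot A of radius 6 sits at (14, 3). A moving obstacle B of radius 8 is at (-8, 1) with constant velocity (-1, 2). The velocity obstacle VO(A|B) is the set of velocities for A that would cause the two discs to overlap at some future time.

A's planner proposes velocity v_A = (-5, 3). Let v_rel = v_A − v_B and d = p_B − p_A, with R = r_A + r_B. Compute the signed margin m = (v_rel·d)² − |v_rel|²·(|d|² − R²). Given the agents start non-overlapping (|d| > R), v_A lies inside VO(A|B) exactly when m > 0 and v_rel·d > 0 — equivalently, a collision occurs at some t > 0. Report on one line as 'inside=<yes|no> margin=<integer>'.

d = (-22, -2),  |d|² = 488;  R = 6+8 = 14,  c = 488−14² = 292
v_rel = (-4, 1),  |v_rel|² = 17;  v_rel·d = (-4)·(-22) + (1)·(-2) = 86
17·t² − 172·t + 292 = 0  ⇒  m = 86² − 17·292 = 2432
m = 2432 > 0,  v_rel·d = 86 > 0  ⇒  inside

inside=yes margin=2432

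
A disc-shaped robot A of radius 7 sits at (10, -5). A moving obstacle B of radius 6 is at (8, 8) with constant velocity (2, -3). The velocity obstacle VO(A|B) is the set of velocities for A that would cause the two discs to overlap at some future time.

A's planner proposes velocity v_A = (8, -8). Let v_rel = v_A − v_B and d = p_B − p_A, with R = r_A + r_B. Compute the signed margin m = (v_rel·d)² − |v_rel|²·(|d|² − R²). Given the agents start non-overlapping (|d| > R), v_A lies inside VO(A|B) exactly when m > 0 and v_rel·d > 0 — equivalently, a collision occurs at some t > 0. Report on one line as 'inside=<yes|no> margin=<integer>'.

d = (-2, 13),  |d|² = 173;  R = 7+6 = 13,  c = 173−13² = 4
v_rel = (6, -5),  |v_rel|² = 61;  v_rel·d = (6)·(-2) + (-5)·(13) = -77
61·t² + 154·t + 4 = 0  ⇒  m = (-77)² − 61·4 = 5685
m = 5685 > 0,  v_rel·d = -77 < 0  ⇒  outside

inside=no margin=5685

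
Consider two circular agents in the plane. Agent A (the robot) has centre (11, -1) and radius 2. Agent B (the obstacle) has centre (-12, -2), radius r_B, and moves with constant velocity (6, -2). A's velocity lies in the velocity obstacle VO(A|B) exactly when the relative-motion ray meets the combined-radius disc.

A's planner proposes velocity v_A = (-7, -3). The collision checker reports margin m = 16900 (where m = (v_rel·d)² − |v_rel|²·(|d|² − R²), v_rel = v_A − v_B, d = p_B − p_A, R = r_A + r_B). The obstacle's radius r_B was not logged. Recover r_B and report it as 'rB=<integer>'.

m = 16900
d = (-23, -1);  v_rel = (-13, -1),  |v_rel|² = 170
v_rel×d = (-13)·(-1) − (-1)·(-23) = -10
since m = R²·170 − (-10)²:  R² = (100 + 16900) / 170 = 100
R = √100 = 10  ⇒  r_B = 10 − 2 = 8

rB=8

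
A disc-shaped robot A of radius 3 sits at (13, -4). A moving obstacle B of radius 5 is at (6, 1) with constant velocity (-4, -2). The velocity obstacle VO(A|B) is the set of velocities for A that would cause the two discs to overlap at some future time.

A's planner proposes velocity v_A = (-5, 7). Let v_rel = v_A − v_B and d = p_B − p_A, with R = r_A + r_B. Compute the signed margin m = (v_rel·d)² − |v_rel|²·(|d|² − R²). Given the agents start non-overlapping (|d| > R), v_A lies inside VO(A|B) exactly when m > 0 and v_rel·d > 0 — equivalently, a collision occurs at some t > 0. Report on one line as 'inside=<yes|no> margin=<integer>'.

d = (-7, 5),  |d|² = 74;  R = 3+5 = 8,  c = 74−8² = 10
v_rel = (-1, 9),  |v_rel|² = 82;  v_rel·d = (-1)·(-7) + (9)·(5) = 52
82·t² − 104·t + 10 = 0  ⇒  m = 52² − 82·10 = 1884
m = 1884 > 0,  v_rel·d = 52 > 0  ⇒  inside

inside=yes margin=1884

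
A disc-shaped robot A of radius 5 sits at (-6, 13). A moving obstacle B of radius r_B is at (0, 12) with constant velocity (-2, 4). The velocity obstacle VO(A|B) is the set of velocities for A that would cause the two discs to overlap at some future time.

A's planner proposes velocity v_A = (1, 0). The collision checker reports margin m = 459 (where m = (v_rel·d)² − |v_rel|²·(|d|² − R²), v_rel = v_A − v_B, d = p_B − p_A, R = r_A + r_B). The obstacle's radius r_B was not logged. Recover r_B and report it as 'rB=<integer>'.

m = 459
d = (6, -1);  v_rel = (3, -4),  |v_rel|² = 25
v_rel×d = (3)·(-1) − (-4)·(6) = 21
since m = R²·25 − 21²:  R² = (441 + 459) / 25 = 36
R = √36 = 6  ⇒  r_B = 6 − 5 = 1

rB=1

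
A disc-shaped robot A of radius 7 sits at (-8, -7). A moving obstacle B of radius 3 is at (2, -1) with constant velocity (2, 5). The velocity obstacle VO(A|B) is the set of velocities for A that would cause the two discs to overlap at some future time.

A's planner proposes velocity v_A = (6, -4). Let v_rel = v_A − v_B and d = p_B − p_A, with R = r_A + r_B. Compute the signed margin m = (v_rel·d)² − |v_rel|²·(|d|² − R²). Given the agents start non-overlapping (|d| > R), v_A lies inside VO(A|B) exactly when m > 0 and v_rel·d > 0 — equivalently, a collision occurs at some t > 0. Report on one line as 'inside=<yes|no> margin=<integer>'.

d = (10, 6),  |d|² = 136;  R = 7+3 = 10,  c = 136−10² = 36
v_rel = (4, -9),  |v_rel|² = 97;  v_rel·d = (4)·(10) + (-9)·(6) = -14
97·t² + 28·t + 36 = 0  ⇒  m = (-14)² − 97·36 = -3296
m = -3296 < 0,  v_rel·d = -14 < 0  ⇒  outside

inside=no margin=-3296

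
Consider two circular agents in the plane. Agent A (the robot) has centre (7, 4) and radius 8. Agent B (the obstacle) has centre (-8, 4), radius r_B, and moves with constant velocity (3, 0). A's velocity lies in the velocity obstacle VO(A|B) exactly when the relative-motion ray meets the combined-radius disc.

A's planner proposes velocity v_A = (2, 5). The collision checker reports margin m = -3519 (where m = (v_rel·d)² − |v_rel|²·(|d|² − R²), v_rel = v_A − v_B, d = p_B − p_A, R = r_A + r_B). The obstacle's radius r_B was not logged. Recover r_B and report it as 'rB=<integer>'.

m = -3519
d = (-15, 0);  v_rel = (-1, 5),  |v_rel|² = 26
v_rel×d = (-1)·(0) − (5)·(-15) = 75
since m = R²·26 − 75²:  R² = (5625 + -3519) / 26 = 81
R = √81 = 9  ⇒  r_B = 9 − 8 = 1

rB=1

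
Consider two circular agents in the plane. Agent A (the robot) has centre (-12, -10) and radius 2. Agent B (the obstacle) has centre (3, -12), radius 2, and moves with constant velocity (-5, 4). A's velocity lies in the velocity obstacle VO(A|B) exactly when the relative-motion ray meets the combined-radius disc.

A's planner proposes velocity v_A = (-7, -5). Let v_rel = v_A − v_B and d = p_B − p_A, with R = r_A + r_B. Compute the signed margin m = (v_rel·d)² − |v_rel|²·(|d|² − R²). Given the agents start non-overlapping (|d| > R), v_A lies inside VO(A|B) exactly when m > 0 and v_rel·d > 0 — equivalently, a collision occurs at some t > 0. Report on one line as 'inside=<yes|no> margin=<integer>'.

d = (15, -2),  |d|² = 229;  R = 2+2 = 4,  c = 229−4² = 213
v_rel = (-2, -9),  |v_rel|² = 85;  v_rel·d = (-2)·(15) + (-9)·(-2) = -12
85·t² + 24·t + 213 = 0  ⇒  m = (-12)² − 85·213 = -17961
m = -17961 < 0,  v_rel·d = -12 < 0  ⇒  outside

inside=no margin=-17961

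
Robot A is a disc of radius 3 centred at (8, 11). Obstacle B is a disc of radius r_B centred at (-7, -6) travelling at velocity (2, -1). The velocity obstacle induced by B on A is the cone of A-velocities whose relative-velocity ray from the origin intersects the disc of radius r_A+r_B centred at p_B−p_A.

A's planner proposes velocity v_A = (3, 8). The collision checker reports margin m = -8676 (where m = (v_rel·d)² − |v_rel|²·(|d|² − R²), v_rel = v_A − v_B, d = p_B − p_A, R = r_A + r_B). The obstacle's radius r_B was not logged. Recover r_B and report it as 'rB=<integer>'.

m = -8676
d = (-15, -17);  v_rel = (1, 9),  |v_rel|² = 82
v_rel×d = (1)·(-17) − (9)·(-15) = 118
since m = R²·82 − 118²:  R² = (13924 + -8676) / 82 = 64
R = √64 = 8  ⇒  r_B = 8 − 3 = 5

rB=5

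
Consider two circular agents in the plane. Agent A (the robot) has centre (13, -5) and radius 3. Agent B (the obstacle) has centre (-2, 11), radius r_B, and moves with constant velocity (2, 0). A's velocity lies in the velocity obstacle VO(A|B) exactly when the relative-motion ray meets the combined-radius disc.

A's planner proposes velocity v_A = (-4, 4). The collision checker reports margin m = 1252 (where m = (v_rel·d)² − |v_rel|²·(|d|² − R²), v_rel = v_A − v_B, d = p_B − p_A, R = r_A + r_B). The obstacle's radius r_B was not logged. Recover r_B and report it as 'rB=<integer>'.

m = 1252
d = (-15, 16);  v_rel = (-6, 4),  |v_rel|² = 52
v_rel×d = (-6)·(16) − (4)·(-15) = -36
since m = R²·52 − (-36)²:  R² = (1296 + 1252) / 52 = 49
R = √49 = 7  ⇒  r_B = 7 − 3 = 4

rB=4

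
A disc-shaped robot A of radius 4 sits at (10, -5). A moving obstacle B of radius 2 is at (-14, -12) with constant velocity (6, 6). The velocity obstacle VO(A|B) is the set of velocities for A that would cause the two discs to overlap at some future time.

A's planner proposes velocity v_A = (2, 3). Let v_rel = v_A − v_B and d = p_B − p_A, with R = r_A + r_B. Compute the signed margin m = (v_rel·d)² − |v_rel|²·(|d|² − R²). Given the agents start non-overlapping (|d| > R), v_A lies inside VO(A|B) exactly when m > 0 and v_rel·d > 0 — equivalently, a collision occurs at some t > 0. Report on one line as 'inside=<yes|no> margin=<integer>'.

d = (-24, -7),  |d|² = 625;  R = 4+2 = 6,  c = 625−6² = 589
v_rel = (-4, -3),  |v_rel|² = 25;  v_rel·d = (-4)·(-24) + (-3)·(-7) = 117
25·t² − 234·t + 589 = 0  ⇒  m = 117² − 25·589 = -1036
m = -1036 < 0,  v_rel·d = 117 > 0  ⇒  outside

inside=no margin=-1036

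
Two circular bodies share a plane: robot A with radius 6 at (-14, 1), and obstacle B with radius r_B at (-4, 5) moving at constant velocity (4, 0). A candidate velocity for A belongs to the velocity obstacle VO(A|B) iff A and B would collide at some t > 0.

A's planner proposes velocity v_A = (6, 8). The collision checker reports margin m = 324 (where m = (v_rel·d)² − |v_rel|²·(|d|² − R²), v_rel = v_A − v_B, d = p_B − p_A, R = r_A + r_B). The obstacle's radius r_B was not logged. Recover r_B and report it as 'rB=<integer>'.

m = 324
d = (10, 4);  v_rel = (2, 8),  |v_rel|² = 68
v_rel×d = (2)·(4) − (8)·(10) = -72
since m = R²·68 − (-72)²:  R² = (5184 + 324) / 68 = 81
R = √81 = 9  ⇒  r_B = 9 − 6 = 3

rB=3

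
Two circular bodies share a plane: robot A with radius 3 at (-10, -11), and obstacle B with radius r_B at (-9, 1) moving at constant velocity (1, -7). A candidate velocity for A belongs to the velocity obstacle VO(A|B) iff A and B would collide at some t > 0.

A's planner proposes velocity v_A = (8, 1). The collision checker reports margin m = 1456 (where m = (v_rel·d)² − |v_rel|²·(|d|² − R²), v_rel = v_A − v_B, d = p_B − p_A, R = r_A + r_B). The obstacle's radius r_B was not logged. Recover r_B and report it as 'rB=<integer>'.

m = 1456
d = (1, 12);  v_rel = (7, 8),  |v_rel|² = 113
v_rel×d = (7)·(12) − (8)·(1) = 76
since m = R²·113 − 76²:  R² = (5776 + 1456) / 113 = 64
R = √64 = 8  ⇒  r_B = 8 − 3 = 5

rB=5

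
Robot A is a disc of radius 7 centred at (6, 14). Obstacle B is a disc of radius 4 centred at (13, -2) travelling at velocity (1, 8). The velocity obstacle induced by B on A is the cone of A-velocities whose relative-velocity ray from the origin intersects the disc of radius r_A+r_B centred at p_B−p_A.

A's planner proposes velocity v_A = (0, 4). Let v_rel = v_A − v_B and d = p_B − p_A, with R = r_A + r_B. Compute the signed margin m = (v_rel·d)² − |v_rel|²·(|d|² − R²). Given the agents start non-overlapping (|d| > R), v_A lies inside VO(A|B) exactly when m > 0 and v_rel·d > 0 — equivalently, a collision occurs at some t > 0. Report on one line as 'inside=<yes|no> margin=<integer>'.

d = (7, -16),  |d|² = 305;  R = 7+4 = 11,  c = 305−11² = 184
v_rel = (-1, -4),  |v_rel|² = 17;  v_rel·d = (-1)·(7) + (-4)·(-16) = 57
17·t² − 114·t + 184 = 0  ⇒  m = 57² − 17·184 = 121
m = 121 > 0,  v_rel·d = 57 > 0  ⇒  inside

inside=yes margin=121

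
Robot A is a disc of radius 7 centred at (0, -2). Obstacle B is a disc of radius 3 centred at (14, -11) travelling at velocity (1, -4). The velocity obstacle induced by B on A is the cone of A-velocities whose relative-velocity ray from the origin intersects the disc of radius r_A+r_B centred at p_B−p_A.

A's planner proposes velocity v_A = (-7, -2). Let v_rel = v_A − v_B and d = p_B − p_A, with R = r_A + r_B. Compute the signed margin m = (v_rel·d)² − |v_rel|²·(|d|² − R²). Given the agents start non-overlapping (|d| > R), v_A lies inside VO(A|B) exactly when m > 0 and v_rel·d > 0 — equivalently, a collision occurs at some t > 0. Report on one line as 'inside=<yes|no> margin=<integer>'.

d = (14, -9),  |d|² = 277;  R = 7+3 = 10,  c = 277−10² = 177
v_rel = (-8, 2),  |v_rel|² = 68;  v_rel·d = (-8)·(14) + (2)·(-9) = -130
68·t² + 260·t + 177 = 0  ⇒  m = (-130)² − 68·177 = 4864
m = 4864 > 0,  v_rel·d = -130 < 0  ⇒  outside

inside=no margin=4864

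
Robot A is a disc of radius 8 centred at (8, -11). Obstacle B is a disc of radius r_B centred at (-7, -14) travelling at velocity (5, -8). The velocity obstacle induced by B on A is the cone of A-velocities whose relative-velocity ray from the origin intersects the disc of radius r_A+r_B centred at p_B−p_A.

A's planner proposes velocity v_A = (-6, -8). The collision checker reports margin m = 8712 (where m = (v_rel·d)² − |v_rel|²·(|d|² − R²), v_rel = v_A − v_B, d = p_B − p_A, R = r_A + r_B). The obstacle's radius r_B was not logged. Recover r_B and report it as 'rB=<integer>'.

m = 8712
d = (-15, -3);  v_rel = (-11, 0),  |v_rel|² = 121
v_rel×d = (-11)·(-3) − (0)·(-15) = 33
since m = R²·121 − 33²:  R² = (1089 + 8712) / 121 = 81
R = √81 = 9  ⇒  r_B = 9 − 8 = 1

rB=1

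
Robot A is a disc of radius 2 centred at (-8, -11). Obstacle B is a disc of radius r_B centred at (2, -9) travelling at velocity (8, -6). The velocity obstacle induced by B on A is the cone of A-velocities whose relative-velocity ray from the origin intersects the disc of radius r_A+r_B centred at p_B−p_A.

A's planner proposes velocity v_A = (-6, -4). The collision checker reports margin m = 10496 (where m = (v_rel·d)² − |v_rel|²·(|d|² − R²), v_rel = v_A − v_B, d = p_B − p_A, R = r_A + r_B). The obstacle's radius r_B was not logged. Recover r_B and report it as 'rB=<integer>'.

m = 10496
d = (10, 2);  v_rel = (-14, 2),  |v_rel|² = 200
v_rel×d = (-14)·(2) − (2)·(10) = -48
since m = R²·200 − (-48)²:  R² = (2304 + 10496) / 200 = 64
R = √64 = 8  ⇒  r_B = 8 − 2 = 6

rB=6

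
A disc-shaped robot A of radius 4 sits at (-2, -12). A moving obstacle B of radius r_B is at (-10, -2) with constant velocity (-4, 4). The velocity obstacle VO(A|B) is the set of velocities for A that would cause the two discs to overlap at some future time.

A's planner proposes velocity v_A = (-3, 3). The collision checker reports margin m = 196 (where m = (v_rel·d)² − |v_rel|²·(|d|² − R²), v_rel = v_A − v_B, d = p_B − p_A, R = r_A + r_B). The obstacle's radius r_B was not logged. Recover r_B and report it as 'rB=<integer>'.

m = 196
d = (-8, 10);  v_rel = (1, -1),  |v_rel|² = 2
v_rel×d = (1)·(10) − (-1)·(-8) = 2
since m = R²·2 − 2²:  R² = (4 + 196) / 2 = 100
R = √100 = 10  ⇒  r_B = 10 − 4 = 6

rB=6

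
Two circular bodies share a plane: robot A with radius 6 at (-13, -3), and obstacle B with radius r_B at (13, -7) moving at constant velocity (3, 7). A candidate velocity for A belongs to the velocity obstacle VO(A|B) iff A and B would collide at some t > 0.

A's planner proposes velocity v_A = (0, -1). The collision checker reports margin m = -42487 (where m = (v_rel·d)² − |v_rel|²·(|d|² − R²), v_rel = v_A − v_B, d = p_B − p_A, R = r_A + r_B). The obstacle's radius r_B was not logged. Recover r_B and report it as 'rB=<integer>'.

m = -42487
d = (26, -4);  v_rel = (-3, -8),  |v_rel|² = 73
v_rel×d = (-3)·(-4) − (-8)·(26) = 220
since m = R²·73 − 220²:  R² = (48400 + -42487) / 73 = 81
R = √81 = 9  ⇒  r_B = 9 − 6 = 3

rB=3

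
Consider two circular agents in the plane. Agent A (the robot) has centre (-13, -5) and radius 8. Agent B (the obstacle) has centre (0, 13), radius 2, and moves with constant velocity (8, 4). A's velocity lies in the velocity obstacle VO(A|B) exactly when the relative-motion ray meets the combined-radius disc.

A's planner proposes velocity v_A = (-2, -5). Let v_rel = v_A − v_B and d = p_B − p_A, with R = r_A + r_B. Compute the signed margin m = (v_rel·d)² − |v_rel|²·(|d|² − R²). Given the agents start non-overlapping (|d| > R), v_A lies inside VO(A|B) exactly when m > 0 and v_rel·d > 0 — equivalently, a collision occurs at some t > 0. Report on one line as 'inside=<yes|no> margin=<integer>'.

d = (13, 18),  |d|² = 493;  R = 8+2 = 10,  c = 493−10² = 393
v_rel = (-10, -9),  |v_rel|² = 181;  v_rel·d = (-10)·(13) + (-9)·(18) = -292
181·t² + 584·t + 393 = 0  ⇒  m = (-292)² − 181·393 = 14131
m = 14131 > 0,  v_rel·d = -292 < 0  ⇒  outside

inside=no margin=14131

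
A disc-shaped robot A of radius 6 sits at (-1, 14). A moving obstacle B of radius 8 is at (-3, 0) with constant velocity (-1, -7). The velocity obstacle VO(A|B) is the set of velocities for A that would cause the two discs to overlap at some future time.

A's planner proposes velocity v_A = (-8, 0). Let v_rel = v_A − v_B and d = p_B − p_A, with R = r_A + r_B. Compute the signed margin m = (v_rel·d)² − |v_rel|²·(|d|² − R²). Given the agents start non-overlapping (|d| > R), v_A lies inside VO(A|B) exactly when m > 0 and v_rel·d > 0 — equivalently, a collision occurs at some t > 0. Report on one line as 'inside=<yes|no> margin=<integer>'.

d = (-2, -14),  |d|² = 200;  R = 6+8 = 14,  c = 200−14² = 4
v_rel = (-7, 7),  |v_rel|² = 98;  v_rel·d = (-7)·(-2) + (7)·(-14) = -84
98·t² + 168·t + 4 = 0  ⇒  m = (-84)² − 98·4 = 6664
m = 6664 > 0,  v_rel·d = -84 < 0  ⇒  outside

inside=no margin=6664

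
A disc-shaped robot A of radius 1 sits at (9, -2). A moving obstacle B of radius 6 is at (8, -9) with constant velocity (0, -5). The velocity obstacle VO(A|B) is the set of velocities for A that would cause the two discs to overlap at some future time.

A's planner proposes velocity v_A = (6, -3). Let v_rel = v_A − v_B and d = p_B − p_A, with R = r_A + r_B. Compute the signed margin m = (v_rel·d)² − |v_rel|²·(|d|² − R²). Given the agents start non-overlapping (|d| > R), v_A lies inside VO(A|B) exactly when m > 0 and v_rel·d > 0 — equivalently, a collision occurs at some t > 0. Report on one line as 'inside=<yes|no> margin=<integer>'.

d = (-1, -7),  |d|² = 50;  R = 1+6 = 7,  c = 50−7² = 1
v_rel = (6, 2),  |v_rel|² = 40;  v_rel·d = (6)·(-1) + (2)·(-7) = -20
40·t² + 40·t + 1 = 0  ⇒  m = (-20)² − 40·1 = 360
m = 360 > 0,  v_rel·d = -20 < 0  ⇒  outside

inside=no margin=360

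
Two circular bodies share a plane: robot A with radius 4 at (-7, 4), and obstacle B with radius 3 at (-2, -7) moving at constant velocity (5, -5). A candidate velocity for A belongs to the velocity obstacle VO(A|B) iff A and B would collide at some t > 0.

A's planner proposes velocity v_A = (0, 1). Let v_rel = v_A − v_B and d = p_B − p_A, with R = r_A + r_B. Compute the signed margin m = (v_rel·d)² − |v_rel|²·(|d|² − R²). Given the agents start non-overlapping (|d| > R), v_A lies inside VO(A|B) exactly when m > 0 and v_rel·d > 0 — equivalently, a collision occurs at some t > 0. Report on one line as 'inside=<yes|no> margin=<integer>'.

d = (5, -11),  |d|² = 146;  R = 4+3 = 7,  c = 146−7² = 97
v_rel = (-5, 6),  |v_rel|² = 61;  v_rel·d = (-5)·(5) + (6)·(-11) = -91
61·t² + 182·t + 97 = 0  ⇒  m = (-91)² − 61·97 = 2364
m = 2364 > 0,  v_rel·d = -91 < 0  ⇒  outside

inside=no margin=2364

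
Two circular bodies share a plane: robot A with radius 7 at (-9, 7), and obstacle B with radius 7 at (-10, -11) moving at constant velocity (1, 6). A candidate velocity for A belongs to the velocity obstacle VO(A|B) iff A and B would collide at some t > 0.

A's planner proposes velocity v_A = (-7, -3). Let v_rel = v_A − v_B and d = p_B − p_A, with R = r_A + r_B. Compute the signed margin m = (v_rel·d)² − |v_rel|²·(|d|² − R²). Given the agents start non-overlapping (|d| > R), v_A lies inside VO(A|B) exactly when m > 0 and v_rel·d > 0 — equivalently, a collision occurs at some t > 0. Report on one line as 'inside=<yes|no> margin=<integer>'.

d = (-1, -18),  |d|² = 325;  R = 7+7 = 14,  c = 325−14² = 129
v_rel = (-8, -9),  |v_rel|² = 145;  v_rel·d = (-8)·(-1) + (-9)·(-18) = 170
145·t² − 340·t + 129 = 0  ⇒  m = 170² − 145·129 = 10195
m = 10195 > 0,  v_rel·d = 170 > 0  ⇒  inside

inside=yes margin=10195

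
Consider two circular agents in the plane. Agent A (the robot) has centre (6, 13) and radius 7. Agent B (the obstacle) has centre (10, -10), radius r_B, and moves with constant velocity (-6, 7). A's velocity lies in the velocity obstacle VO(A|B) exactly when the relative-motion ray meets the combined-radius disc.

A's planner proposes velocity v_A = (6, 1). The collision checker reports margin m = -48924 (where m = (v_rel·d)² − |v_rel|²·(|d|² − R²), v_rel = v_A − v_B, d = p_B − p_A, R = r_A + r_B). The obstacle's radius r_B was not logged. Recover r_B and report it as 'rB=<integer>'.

m = -48924
d = (4, -23);  v_rel = (12, -6),  |v_rel|² = 180
v_rel×d = (12)·(-23) − (-6)·(4) = -252
since m = R²·180 − (-252)²:  R² = (63504 + -48924) / 180 = 81
R = √81 = 9  ⇒  r_B = 9 − 7 = 2

rB=2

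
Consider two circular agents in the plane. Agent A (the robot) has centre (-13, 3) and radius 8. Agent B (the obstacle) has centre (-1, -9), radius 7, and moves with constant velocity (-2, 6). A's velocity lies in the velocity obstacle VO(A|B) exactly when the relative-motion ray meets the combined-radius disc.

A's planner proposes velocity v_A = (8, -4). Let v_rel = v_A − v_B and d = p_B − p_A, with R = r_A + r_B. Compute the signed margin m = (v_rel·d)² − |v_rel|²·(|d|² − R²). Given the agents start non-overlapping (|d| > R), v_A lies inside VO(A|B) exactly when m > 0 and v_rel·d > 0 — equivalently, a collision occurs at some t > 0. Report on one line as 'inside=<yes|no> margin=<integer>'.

d = (12, -12),  |d|² = 288;  R = 8+7 = 15,  c = 288−15² = 63
v_rel = (10, -10),  |v_rel|² = 200;  v_rel·d = (10)·(12) + (-10)·(-12) = 240
200·t² − 480·t + 63 = 0  ⇒  m = 240² − 200·63 = 45000
m = 45000 > 0,  v_rel·d = 240 > 0  ⇒  inside

inside=yes margin=45000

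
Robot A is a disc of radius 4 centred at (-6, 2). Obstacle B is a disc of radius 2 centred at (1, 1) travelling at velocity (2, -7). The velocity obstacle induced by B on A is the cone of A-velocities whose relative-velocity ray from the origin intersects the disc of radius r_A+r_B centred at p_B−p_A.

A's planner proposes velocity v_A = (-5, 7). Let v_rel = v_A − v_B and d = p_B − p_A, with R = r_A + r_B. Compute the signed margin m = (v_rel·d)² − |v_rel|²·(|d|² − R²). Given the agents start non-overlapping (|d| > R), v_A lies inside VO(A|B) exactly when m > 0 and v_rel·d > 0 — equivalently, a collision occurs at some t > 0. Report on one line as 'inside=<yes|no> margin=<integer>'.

d = (7, -1),  |d|² = 50;  R = 4+2 = 6,  c = 50−6² = 14
v_rel = (-7, 14),  |v_rel|² = 245;  v_rel·d = (-7)·(7) + (14)·(-1) = -63
245·t² + 126·t + 14 = 0  ⇒  m = (-63)² − 245·14 = 539
m = 539 > 0,  v_rel·d = -63 < 0  ⇒  outside

inside=no margin=539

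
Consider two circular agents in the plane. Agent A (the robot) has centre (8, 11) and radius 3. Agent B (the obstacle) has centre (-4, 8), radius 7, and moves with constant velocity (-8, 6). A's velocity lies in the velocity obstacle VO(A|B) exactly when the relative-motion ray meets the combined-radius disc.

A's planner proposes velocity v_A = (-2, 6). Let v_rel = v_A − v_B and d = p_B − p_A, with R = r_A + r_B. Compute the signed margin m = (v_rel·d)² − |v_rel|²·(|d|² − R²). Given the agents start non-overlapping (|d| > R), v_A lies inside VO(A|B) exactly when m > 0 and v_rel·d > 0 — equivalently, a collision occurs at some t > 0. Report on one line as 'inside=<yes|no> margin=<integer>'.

d = (-12, -3),  |d|² = 153;  R = 3+7 = 10,  c = 153−10² = 53
v_rel = (6, 0),  |v_rel|² = 36;  v_rel·d = (6)·(-12) + (0)·(-3) = -72
36·t² + 144·t + 53 = 0  ⇒  m = (-72)² − 36·53 = 3276
m = 3276 > 0,  v_rel·d = -72 < 0  ⇒  outside

inside=no margin=3276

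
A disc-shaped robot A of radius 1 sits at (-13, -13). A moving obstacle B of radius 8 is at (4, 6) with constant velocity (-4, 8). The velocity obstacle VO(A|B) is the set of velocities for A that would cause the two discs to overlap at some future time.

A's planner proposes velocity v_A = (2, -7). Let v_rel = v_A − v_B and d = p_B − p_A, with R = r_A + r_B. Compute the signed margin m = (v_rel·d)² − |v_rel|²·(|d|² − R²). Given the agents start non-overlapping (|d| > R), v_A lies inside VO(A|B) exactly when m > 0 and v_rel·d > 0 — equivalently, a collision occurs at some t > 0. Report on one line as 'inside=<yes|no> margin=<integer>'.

d = (17, 19),  |d|² = 650;  R = 1+8 = 9,  c = 650−9² = 569
v_rel = (6, -15),  |v_rel|² = 261;  v_rel·d = (6)·(17) + (-15)·(19) = -183
261·t² + 366·t + 569 = 0  ⇒  m = (-183)² − 261·569 = -115020
m = -115020 < 0,  v_rel·d = -183 < 0  ⇒  outside

inside=no margin=-115020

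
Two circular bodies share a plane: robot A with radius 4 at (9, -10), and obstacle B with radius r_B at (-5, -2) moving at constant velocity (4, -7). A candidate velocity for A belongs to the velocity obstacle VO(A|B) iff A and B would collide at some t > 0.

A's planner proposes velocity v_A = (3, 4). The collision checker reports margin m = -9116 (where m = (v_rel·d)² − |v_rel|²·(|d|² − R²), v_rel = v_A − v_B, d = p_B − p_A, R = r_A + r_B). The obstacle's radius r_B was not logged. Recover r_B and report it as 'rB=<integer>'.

m = -9116
d = (-14, 8);  v_rel = (-1, 11),  |v_rel|² = 122
v_rel×d = (-1)·(8) − (11)·(-14) = 146
since m = R²·122 − 146²:  R² = (21316 + -9116) / 122 = 100
R = √100 = 10  ⇒  r_B = 10 − 4 = 6

rB=6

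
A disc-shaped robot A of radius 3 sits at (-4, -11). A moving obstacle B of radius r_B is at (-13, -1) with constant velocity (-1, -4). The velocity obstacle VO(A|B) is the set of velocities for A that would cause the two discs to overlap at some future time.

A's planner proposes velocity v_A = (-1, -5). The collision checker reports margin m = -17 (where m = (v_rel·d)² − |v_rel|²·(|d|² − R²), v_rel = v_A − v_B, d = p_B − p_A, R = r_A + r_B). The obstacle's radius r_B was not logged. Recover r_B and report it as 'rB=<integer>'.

m = -17
d = (-9, 10);  v_rel = (0, -1),  |v_rel|² = 1
v_rel×d = (0)·(10) − (-1)·(-9) = -9
since m = R²·1 − (-9)²:  R² = (81 + -17) / 1 = 64
R = √64 = 8  ⇒  r_B = 8 − 3 = 5

rB=5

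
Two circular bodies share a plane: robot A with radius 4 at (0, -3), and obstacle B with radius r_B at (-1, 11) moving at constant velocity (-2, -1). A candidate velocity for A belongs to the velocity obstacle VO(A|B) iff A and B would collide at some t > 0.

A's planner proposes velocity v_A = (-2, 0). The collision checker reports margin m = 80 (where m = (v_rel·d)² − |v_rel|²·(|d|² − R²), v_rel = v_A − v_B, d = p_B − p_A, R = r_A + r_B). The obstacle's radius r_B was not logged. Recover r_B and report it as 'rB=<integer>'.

m = 80
d = (-1, 14);  v_rel = (0, 1),  |v_rel|² = 1
v_rel×d = (0)·(14) − (1)·(-1) = 1
since m = R²·1 − 1²:  R² = (1 + 80) / 1 = 81
R = √81 = 9  ⇒  r_B = 9 − 4 = 5

rB=5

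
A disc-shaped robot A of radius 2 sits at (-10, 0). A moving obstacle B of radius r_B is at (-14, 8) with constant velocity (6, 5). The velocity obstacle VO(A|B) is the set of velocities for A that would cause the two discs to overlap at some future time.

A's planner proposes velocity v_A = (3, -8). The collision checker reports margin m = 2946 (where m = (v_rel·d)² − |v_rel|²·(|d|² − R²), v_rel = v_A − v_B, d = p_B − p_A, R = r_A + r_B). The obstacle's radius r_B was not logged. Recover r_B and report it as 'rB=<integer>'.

m = 2946
d = (-4, 8);  v_rel = (-3, -13),  |v_rel|² = 178
v_rel×d = (-3)·(8) − (-13)·(-4) = -76
since m = R²·178 − (-76)²:  R² = (5776 + 2946) / 178 = 49
R = √49 = 7  ⇒  r_B = 7 − 2 = 5

rB=5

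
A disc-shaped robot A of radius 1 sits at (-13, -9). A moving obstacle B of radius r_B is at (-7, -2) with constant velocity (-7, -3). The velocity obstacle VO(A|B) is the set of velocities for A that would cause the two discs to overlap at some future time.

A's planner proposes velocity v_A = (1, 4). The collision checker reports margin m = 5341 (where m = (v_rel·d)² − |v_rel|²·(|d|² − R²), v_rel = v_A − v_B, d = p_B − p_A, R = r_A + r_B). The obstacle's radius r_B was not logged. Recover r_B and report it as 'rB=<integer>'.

m = 5341
d = (6, 7);  v_rel = (8, 7),  |v_rel|² = 113
v_rel×d = (8)·(7) − (7)·(6) = 14
since m = R²·113 − 14²:  R² = (196 + 5341) / 113 = 49
R = √49 = 7  ⇒  r_B = 7 − 1 = 6

rB=6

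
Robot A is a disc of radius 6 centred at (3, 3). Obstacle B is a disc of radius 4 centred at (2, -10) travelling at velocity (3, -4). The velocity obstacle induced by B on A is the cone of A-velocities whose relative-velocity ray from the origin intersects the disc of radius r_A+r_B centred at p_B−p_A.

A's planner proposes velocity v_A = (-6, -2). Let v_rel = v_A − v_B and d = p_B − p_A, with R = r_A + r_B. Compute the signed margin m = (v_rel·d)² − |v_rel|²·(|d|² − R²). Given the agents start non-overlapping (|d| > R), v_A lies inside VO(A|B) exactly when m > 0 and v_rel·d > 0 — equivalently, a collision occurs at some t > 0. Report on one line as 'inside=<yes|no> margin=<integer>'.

d = (-1, -13),  |d|² = 170;  R = 6+4 = 10,  c = 170−10² = 70
v_rel = (-9, 2),  |v_rel|² = 85;  v_rel·d = (-9)·(-1) + (2)·(-13) = -17
85·t² + 34·t + 70 = 0  ⇒  m = (-17)² − 85·70 = -5661
m = -5661 < 0,  v_rel·d = -17 < 0  ⇒  outside

inside=no margin=-5661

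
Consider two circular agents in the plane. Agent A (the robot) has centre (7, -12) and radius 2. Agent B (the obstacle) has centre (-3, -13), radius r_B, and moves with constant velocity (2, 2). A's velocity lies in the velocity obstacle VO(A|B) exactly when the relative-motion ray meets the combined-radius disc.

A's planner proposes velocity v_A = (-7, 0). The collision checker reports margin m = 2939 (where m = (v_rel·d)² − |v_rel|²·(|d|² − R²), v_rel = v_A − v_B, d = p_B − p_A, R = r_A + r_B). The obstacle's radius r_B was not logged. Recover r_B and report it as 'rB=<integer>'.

m = 2939
d = (-10, -1);  v_rel = (-9, -2),  |v_rel|² = 85
v_rel×d = (-9)·(-1) − (-2)·(-10) = -11
since m = R²·85 − (-11)²:  R² = (121 + 2939) / 85 = 36
R = √36 = 6  ⇒  r_B = 6 − 2 = 4

rB=4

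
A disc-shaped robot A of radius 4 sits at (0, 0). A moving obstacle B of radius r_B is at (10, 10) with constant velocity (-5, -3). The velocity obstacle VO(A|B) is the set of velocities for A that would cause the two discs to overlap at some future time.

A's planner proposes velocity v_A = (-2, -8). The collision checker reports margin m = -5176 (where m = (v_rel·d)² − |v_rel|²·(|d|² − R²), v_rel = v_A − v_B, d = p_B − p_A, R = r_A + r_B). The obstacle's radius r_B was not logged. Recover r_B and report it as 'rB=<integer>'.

m = -5176
d = (10, 10);  v_rel = (3, -5),  |v_rel|² = 34
v_rel×d = (3)·(10) − (-5)·(10) = 80
since m = R²·34 − 80²:  R² = (6400 + -5176) / 34 = 36
R = √36 = 6  ⇒  r_B = 6 − 4 = 2

rB=2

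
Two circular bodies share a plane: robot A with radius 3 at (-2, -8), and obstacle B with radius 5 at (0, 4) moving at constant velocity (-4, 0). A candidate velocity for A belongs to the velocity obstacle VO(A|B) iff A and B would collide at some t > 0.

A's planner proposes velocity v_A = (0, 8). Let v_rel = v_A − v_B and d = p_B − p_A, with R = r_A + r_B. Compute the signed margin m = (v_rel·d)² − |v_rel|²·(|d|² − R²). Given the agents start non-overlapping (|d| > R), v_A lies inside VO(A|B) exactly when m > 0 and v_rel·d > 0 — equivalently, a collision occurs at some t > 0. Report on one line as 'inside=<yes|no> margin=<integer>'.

d = (2, 12),  |d|² = 148;  R = 3+5 = 8,  c = 148−8² = 84
v_rel = (4, 8),  |v_rel|² = 80;  v_rel·d = (4)·(2) + (8)·(12) = 104
80·t² − 208·t + 84 = 0  ⇒  m = 104² − 80·84 = 4096
m = 4096 > 0,  v_rel·d = 104 > 0  ⇒  inside

inside=yes margin=4096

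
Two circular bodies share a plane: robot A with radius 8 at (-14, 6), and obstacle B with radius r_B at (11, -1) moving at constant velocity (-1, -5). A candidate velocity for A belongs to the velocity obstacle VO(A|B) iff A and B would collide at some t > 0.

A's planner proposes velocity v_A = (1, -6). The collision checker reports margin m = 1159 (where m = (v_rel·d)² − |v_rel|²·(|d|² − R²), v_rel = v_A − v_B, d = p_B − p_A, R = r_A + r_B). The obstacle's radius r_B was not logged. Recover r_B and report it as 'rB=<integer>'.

m = 1159
d = (25, -7);  v_rel = (2, -1),  |v_rel|² = 5
v_rel×d = (2)·(-7) − (-1)·(25) = 11
since m = R²·5 − 11²:  R² = (121 + 1159) / 5 = 256
R = √256 = 16  ⇒  r_B = 16 − 8 = 8

rB=8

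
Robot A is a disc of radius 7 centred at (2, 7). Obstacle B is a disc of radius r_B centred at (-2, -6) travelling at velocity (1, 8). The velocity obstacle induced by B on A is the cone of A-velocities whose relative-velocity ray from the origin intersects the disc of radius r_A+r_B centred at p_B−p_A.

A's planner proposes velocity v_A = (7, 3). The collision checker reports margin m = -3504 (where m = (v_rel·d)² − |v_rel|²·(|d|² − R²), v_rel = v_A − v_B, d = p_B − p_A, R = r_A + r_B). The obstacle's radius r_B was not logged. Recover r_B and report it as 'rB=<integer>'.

m = -3504
d = (-4, -13);  v_rel = (6, -5),  |v_rel|² = 61
v_rel×d = (6)·(-13) − (-5)·(-4) = -98
since m = R²·61 − (-98)²:  R² = (9604 + -3504) / 61 = 100
R = √100 = 10  ⇒  r_B = 10 − 7 = 3

rB=3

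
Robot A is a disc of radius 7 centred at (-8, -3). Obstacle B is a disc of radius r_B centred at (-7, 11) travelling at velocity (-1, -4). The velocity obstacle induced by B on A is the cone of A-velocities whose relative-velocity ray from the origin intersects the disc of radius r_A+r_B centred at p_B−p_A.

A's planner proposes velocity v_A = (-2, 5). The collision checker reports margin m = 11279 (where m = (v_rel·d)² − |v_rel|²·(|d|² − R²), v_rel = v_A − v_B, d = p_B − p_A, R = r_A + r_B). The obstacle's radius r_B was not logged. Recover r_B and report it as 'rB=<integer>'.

m = 11279
d = (1, 14);  v_rel = (-1, 9),  |v_rel|² = 82
v_rel×d = (-1)·(14) − (9)·(1) = -23
since m = R²·82 − (-23)²:  R² = (529 + 11279) / 82 = 144
R = √144 = 12  ⇒  r_B = 12 − 7 = 5

rB=5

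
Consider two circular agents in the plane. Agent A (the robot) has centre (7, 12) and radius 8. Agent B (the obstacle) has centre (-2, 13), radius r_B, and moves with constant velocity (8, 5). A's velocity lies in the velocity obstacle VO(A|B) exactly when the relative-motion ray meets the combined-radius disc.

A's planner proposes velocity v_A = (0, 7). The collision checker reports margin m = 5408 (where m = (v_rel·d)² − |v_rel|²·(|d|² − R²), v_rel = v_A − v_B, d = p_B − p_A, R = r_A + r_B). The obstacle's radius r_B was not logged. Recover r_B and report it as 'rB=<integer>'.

m = 5408
d = (-9, 1);  v_rel = (-8, 2),  |v_rel|² = 68
v_rel×d = (-8)·(1) − (2)·(-9) = 10
since m = R²·68 − 10²:  R² = (100 + 5408) / 68 = 81
R = √81 = 9  ⇒  r_B = 9 − 8 = 1

rB=1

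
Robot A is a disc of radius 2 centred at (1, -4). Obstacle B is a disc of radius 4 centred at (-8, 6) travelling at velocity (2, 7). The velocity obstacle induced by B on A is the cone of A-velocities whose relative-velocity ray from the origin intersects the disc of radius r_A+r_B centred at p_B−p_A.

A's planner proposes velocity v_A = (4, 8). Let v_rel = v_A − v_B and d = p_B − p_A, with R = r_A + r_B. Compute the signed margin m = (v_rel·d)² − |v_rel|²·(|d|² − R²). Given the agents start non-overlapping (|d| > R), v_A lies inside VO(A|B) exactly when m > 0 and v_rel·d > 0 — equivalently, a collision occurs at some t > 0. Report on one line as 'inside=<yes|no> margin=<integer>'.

d = (-9, 10),  |d|² = 181;  R = 2+4 = 6,  c = 181−6² = 145
v_rel = (2, 1),  |v_rel|² = 5;  v_rel·d = (2)·(-9) + (1)·(10) = -8
5·t² + 16·t + 145 = 0  ⇒  m = (-8)² − 5·145 = -661
m = -661 < 0,  v_rel·d = -8 < 0  ⇒  outside

inside=no margin=-661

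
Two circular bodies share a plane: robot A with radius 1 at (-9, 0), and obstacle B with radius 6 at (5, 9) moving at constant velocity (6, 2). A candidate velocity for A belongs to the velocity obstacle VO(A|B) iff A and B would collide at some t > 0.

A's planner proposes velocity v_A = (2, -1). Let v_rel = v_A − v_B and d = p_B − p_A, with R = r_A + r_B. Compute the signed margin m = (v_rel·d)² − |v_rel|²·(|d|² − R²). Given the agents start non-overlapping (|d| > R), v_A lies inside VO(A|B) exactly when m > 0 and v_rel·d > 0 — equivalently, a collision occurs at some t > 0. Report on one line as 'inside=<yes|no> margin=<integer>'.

d = (14, 9),  |d|² = 277;  R = 1+6 = 7,  c = 277−7² = 228
v_rel = (-4, -3),  |v_rel|² = 25;  v_rel·d = (-4)·(14) + (-3)·(9) = -83
25·t² + 166·t + 228 = 0  ⇒  m = (-83)² − 25·228 = 1189
m = 1189 > 0,  v_rel·d = -83 < 0  ⇒  outside

inside=no margin=1189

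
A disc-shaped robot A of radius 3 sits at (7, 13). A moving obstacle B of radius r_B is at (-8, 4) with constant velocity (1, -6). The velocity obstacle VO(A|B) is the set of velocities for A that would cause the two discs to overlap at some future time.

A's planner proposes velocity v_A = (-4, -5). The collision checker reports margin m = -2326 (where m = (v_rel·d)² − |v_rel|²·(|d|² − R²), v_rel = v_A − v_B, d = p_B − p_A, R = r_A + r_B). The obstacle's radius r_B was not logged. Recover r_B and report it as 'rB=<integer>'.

m = -2326
d = (-15, -9);  v_rel = (-5, 1),  |v_rel|² = 26
v_rel×d = (-5)·(-9) − (1)·(-15) = 60
since m = R²·26 − 60²:  R² = (3600 + -2326) / 26 = 49
R = √49 = 7  ⇒  r_B = 7 − 3 = 4

rB=4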